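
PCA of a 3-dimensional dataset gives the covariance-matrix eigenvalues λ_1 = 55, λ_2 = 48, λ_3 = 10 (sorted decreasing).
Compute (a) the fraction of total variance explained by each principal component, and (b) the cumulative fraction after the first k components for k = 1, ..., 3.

Step 1 — total variance = trace(Sigma) = Σ λ_i = 55 + 48 + 10 = 113.

Step 2 — fraction explained by component i = λ_i / Σ λ:
  PC1: 55/113 = 0.4867
  PC2: 48/113 = 0.4248
  PC3: 10/113 = 0.0885

Step 3 — cumulative fraction after k components = (λ_1 + ... + λ_k) / Σ λ:
  k = 1: 55/113 = 0.4867
  k = 2: (55 + 48)/113 = 103/113 = 0.9115
  k = 3: (55 + 48 + 10)/113 = 113/113 = 1

Summary (fraction, with percent):

explained: PC1 0.4867 (48.67%), PC2 0.4248 (42.48%), PC3 0.0885 (8.85%);  cumulative: 0.4867, 0.9115, 1


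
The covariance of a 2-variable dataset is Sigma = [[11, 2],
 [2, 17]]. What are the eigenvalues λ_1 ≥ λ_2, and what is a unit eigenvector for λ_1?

Step 1 — characteristic polynomial of 2×2 Sigma:
  det(Sigma - λI) = λ² - trace · λ + det = 0.
  trace = 11 + 17 = 28, det = 11·17 - (2)² = 183.
Step 2 — discriminant:
  Δ = trace² - 4·det = 784 - 732 = 52.
Step 3 — eigenvalues:
  λ = (trace ± √Δ)/2 = (28 ± 7.2111)/2,
  λ_1 = 17.6056,  λ_2 = 10.3944.

Step 4 — unit eigenvector for λ_1: solve (Sigma - λ_1 I)v = 0. First row:
  (11 - 17.6056)·v_x + (2)·v_y = 0, i.e. (-6.6056)·v_x + (2)·v_y = 0,
  so v ∝ (b, λ_1 - a) = (2, 6.6056) = u.
  ||u|| = √((2)² + (6.6056)²) = √(47.6333) ≈ 6.9017,
  v_1 = u/||u|| ≈ (0.2898, 0.9571) (||v_1|| = 1).

λ_1 = 17.6056,  λ_2 = 10.3944;  v_1 ≈ (0.2898, 0.9571)


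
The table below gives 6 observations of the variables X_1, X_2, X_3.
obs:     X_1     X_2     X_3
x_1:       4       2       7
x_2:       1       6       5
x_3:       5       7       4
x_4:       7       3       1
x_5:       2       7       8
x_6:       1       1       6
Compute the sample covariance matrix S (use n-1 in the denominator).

Step 1 — column means:
  mean(X_1) = (4 + 1 + 5 + 7 + 2 + 1) / 6 = 20/6 = 3.3333
  mean(X_2) = (2 + 6 + 7 + 3 + 7 + 1) / 6 = 26/6 = 4.3333
  mean(X_3) = (7 + 5 + 4 + 1 + 8 + 6) / 6 = 31/6 = 5.1667

Step 2 — sample covariance S[i,j] = (1/(n-1)) · Σ_k (x_{k,i} - mean_i) · (x_{k,j} - mean_j), with n-1 = 5.
  S[X_1,X_1] = ((0.6667)·(0.6667) + (-2.3333)·(-2.3333) + (1.6667)·(1.6667) + (3.6667)·(3.6667) + (-1.3333)·(-1.3333) + (-2.3333)·(-2.3333)) / 5 = 29.3333/5 = 5.8667
  S[X_1,X_2] = ((0.6667)·(-2.3333) + (-2.3333)·(1.6667) + (1.6667)·(2.6667) + (3.6667)·(-1.3333) + (-1.3333)·(2.6667) + (-2.3333)·(-3.3333)) / 5 = -1.6667/5 = -0.3333
  S[X_1,X_3] = ((0.6667)·(1.8333) + (-2.3333)·(-0.1667) + (1.6667)·(-1.1667) + (3.6667)·(-4.1667) + (-1.3333)·(2.8333) + (-2.3333)·(0.8333)) / 5 = -21.3333/5 = -4.2667
  S[X_2,X_2] = ((-2.3333)·(-2.3333) + (1.6667)·(1.6667) + (2.6667)·(2.6667) + (-1.3333)·(-1.3333) + (2.6667)·(2.6667) + (-3.3333)·(-3.3333)) / 5 = 35.3333/5 = 7.0667
  S[X_2,X_3] = ((-2.3333)·(1.8333) + (1.6667)·(-0.1667) + (2.6667)·(-1.1667) + (-1.3333)·(-4.1667) + (2.6667)·(2.8333) + (-3.3333)·(0.8333)) / 5 = 2.6667/5 = 0.5333
  S[X_3,X_3] = ((1.8333)·(1.8333) + (-0.1667)·(-0.1667) + (-1.1667)·(-1.1667) + (-4.1667)·(-4.1667) + (2.8333)·(2.8333) + (0.8333)·(0.8333)) / 5 = 30.8333/5 = 6.1667

S is symmetric (S[j,i] = S[i,j]). Assembling:

S = [[5.8667, -0.3333, -4.2667],
 [-0.3333, 7.0667, 0.5333],
 [-4.2667, 0.5333, 6.1667]]


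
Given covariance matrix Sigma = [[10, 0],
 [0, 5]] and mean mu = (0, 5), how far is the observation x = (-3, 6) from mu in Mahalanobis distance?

Step 1 — centre the observation: (x - mu) = (-3, 1).

Step 2 — invert Sigma. det(Sigma) = 10·5 - (0)² = 50.
  Sigma^{-1} = (1/det) · [[d, -b], [-b, a]] = [[0.1, 0],
 [0, 0.2]].

Step 3 — form the quadratic (x - mu)^T · Sigma^{-1} · (x - mu):
  Sigma^{-1} · (x - mu) = (-0.3, 0.2).
  (x - mu)^T · [Sigma^{-1} · (x - mu)] = (-3)·(-0.3) + (1)·(0.2) = 1.1.

Step 4 — take square root: d = √(1.1) ≈ 1.0488.

d(x, mu) = √(1.1) ≈ 1.0488


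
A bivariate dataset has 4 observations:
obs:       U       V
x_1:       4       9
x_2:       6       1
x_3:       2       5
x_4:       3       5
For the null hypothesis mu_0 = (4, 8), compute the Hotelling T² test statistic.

Step 1 — sample mean vector:
  mean(U) = (4 + 6 + 2 + 3) / 4 = 15/4 = 3.75
  mean(V) = (9 + 1 + 5 + 5) / 4 = 20/4 = 5
  x̄ = (3.75, 5),  deviation x̄ - mu_0 = (3.75, 5) - (4, 8) = (-0.25, -3).

Step 2 — sample covariance matrix, S[i,j] = (1/(n-1)) · Σ_k (x_{k,i} - mean_i) · (x_{k,j} - mean_j), divisor n-1 = 3:
  S[U,U] = ((0.25)·(0.25) + (2.25)·(2.25) + (-1.75)·(-1.75) + (-0.75)·(-0.75)) / 3 = 8.75/3 = 2.9167
  S[U,V] = ((0.25)·(4) + (2.25)·(-4) + (-1.75)·(0) + (-0.75)·(0)) / 3 = -8/3 = -2.6667
  S[V,V] = ((4)·(4) + (-4)·(-4) + (0)·(0) + (0)·(0)) / 3 = 32/3 = 10.6667
  S = [[2.9167, -2.6667],
 [-2.6667, 10.6667]].

Step 3 — invert S. det(S) = 2.9167·10.6667 - (-2.6667)² = 24.
  S^{-1} = (1/det) · [[d, -b], [-b, a]] = [[0.4444, 0.1111],
 [0.1111, 0.1215]].

Step 4 — quadratic form (x̄ - mu_0)^T · S^{-1} · (x̄ - mu_0):
  S^{-1} · (x̄ - mu_0) = (-0.4444, -0.3924),
  (x̄ - mu_0)^T · [...] = (-0.25)·(-0.4444) + (-3)·(-0.3924) = 1.2882.

Step 5 — scale by n: T² = 4 · 1.2882 = 5.1528.

T² ≈ 5.1528


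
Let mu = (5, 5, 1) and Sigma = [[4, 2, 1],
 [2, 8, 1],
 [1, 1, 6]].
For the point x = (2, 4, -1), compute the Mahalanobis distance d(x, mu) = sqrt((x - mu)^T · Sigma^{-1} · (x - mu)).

Step 1 — centre the observation: (x - mu) = (-3, -1, -2).

Step 2 — invert Sigma (cofactor / det for 3×3, or solve directly):
  Sigma^{-1} = [[0.2938, -0.0688, -0.0375],
 [-0.0687, 0.1438, -0.0125],
 [-0.0375, -0.0125, 0.175]].

Step 3 — form the quadratic (x - mu)^T · Sigma^{-1} · (x - mu):
  Sigma^{-1} · (x - mu) = (-0.7375, 0.0875, -0.225).
  (x - mu)^T · [Sigma^{-1} · (x - mu)] = (-3)·(-0.7375) + (-1)·(0.0875) + (-2)·(-0.225) = 2.575.

Step 4 — take square root: d = √(2.575) ≈ 1.6047.

d(x, mu) = √(2.575) ≈ 1.6047


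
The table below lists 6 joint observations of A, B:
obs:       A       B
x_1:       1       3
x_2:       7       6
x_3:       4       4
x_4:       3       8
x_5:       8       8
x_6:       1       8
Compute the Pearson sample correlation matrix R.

Step 1 — column means:
  mean(A) = (1 + 7 + 4 + 3 + 8 + 1) / 6 = 24/6 = 4
  mean(B) = (3 + 6 + 4 + 8 + 8 + 8) / 6 = 37/6 = 6.1667

Step 2 — sample variances and covariances s[i,j] = (1/(n-1)) · Σ_k (x_{k,i} - mean_i) · (x_{k,j} - mean_j), with n-1 = 5:
  s[A,A] = ((-3)·(-3) + (3)·(3) + (0)·(0) + (-1)·(-1) + (4)·(4) + (-3)·(-3)) / 5 = 44/5 = 8.8
  s[A,B] = ((-3)·(-3.1667) + (3)·(-0.1667) + (0)·(-2.1667) + (-1)·(1.8333) + (4)·(1.8333) + (-3)·(1.8333)) / 5 = 9/5 = 1.8
  s[B,B] = ((-3.1667)·(-3.1667) + (-0.1667)·(-0.1667) + (-2.1667)·(-2.1667) + (1.8333)·(1.8333) + (1.8333)·(1.8333) + (1.8333)·(1.8333)) / 5 = 24.8333/5 = 4.9667
  Sample standard deviations s_i = √(s[i,i]):
  s(A) = √(8.8) = 2.9665
  s(B) = √(4.9667) = 2.2286

Step 3 — r_{ij} = s_{ij} / (s_i · s_j):
  r[A,A] = 1 (diagonal).
  r[A,B] = 1.8 / (2.9665 · 2.2286) = 1.8 / 6.6111 = 0.2723
  r[B,B] = 1 (diagonal).

R is symmetric with unit diagonal. Assembling:

R = [[1, 0.2723],
 [0.2723, 1]]


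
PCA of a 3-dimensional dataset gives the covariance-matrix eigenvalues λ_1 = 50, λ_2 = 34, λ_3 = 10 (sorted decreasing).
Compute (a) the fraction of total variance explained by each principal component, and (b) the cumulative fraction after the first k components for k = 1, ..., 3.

Step 1 — total variance = trace(Sigma) = Σ λ_i = 50 + 34 + 10 = 94.

Step 2 — fraction explained by component i = λ_i / Σ λ:
  PC1: 50/94 = 0.5319
  PC2: 34/94 = 0.3617
  PC3: 10/94 = 0.1064

Step 3 — cumulative fraction after k components = (λ_1 + ... + λ_k) / Σ λ:
  k = 1: 50/94 = 0.5319
  k = 2: (50 + 34)/94 = 84/94 = 0.8936
  k = 3: (50 + 34 + 10)/94 = 94/94 = 1

Summary (fraction, with percent):

explained: PC1 0.5319 (53.19%), PC2 0.3617 (36.17%), PC3 0.1064 (10.64%);  cumulative: 0.5319, 0.8936, 1


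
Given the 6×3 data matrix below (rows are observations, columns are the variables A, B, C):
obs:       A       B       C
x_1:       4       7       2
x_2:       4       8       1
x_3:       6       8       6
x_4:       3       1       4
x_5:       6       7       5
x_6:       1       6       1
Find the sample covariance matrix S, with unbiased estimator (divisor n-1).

Step 1 — column means:
  mean(A) = (4 + 4 + 6 + 3 + 6 + 1) / 6 = 24/6 = 4
  mean(B) = (7 + 8 + 8 + 1 + 7 + 6) / 6 = 37/6 = 6.1667
  mean(C) = (2 + 1 + 6 + 4 + 5 + 1) / 6 = 19/6 = 3.1667

Step 2 — sample covariance S[i,j] = (1/(n-1)) · Σ_k (x_{k,i} - mean_i) · (x_{k,j} - mean_j), with n-1 = 5.
  S[A,A] = ((0)·(0) + (0)·(0) + (2)·(2) + (-1)·(-1) + (2)·(2) + (-3)·(-3)) / 5 = 18/5 = 3.6
  S[A,B] = ((0)·(0.8333) + (0)·(1.8333) + (2)·(1.8333) + (-1)·(-5.1667) + (2)·(0.8333) + (-3)·(-0.1667)) / 5 = 11/5 = 2.2
  S[A,C] = ((0)·(-1.1667) + (0)·(-2.1667) + (2)·(2.8333) + (-1)·(0.8333) + (2)·(1.8333) + (-3)·(-2.1667)) / 5 = 15/5 = 3
  S[B,B] = ((0.8333)·(0.8333) + (1.8333)·(1.8333) + (1.8333)·(1.8333) + (-5.1667)·(-5.1667) + (0.8333)·(0.8333) + (-0.1667)·(-0.1667)) / 5 = 34.8333/5 = 6.9667
  S[B,C] = ((0.8333)·(-1.1667) + (1.8333)·(-2.1667) + (1.8333)·(2.8333) + (-5.1667)·(0.8333) + (0.8333)·(1.8333) + (-0.1667)·(-2.1667)) / 5 = -2.1667/5 = -0.4333
  S[C,C] = ((-1.1667)·(-1.1667) + (-2.1667)·(-2.1667) + (2.8333)·(2.8333) + (0.8333)·(0.8333) + (1.8333)·(1.8333) + (-2.1667)·(-2.1667)) / 5 = 22.8333/5 = 4.5667

S is symmetric (S[j,i] = S[i,j]). Assembling:

S = [[3.6, 2.2, 3],
 [2.2, 6.9667, -0.4333],
 [3, -0.4333, 4.5667]]


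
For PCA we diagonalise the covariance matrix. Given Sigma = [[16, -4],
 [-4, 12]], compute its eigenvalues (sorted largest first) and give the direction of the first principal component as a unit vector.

Step 1 — characteristic polynomial of 2×2 Sigma:
  det(Sigma - λI) = λ² - trace · λ + det = 0.
  trace = 16 + 12 = 28, det = 16·12 - (-4)² = 176.
Step 2 — discriminant:
  Δ = trace² - 4·det = 784 - 704 = 80.
Step 3 — eigenvalues:
  λ = (trace ± √Δ)/2 = (28 ± 8.9443)/2,
  λ_1 = 18.4721,  λ_2 = 9.5279.

Step 4 — unit eigenvector for λ_1: solve (Sigma - λ_1 I)v = 0. First row:
  (16 - 18.4721)·v_x + (-4)·v_y = 0, i.e. (-2.4721)·v_x + (-4)·v_y = 0,
  so v ∝ (b, λ_1 - a) = (-4, 2.4721); multiply by -1 so the first entry is positive: u = (4, -2.4721).
  ||u|| = √((4)² + (-2.4721)²) = √(22.1115) ≈ 4.7023,
  v_1 = u/||u|| ≈ (0.8507, -0.5257) (||v_1|| = 1).

λ_1 = 18.4721,  λ_2 = 9.5279;  v_1 ≈ (0.8507, -0.5257)


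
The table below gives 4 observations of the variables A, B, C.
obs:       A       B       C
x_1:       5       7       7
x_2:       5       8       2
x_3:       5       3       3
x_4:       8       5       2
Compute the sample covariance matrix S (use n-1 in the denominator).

Step 1 — column means:
  mean(A) = (5 + 5 + 5 + 8) / 4 = 23/4 = 5.75
  mean(B) = (7 + 8 + 3 + 5) / 4 = 23/4 = 5.75
  mean(C) = (7 + 2 + 3 + 2) / 4 = 14/4 = 3.5

Step 2 — sample covariance S[i,j] = (1/(n-1)) · Σ_k (x_{k,i} - mean_i) · (x_{k,j} - mean_j), with n-1 = 3.
  S[A,A] = ((-0.75)·(-0.75) + (-0.75)·(-0.75) + (-0.75)·(-0.75) + (2.25)·(2.25)) / 3 = 6.75/3 = 2.25
  S[A,B] = ((-0.75)·(1.25) + (-0.75)·(2.25) + (-0.75)·(-2.75) + (2.25)·(-0.75)) / 3 = -2.25/3 = -0.75
  S[A,C] = ((-0.75)·(3.5) + (-0.75)·(-1.5) + (-0.75)·(-0.5) + (2.25)·(-1.5)) / 3 = -4.5/3 = -1.5
  S[B,B] = ((1.25)·(1.25) + (2.25)·(2.25) + (-2.75)·(-2.75) + (-0.75)·(-0.75)) / 3 = 14.75/3 = 4.9167
  S[B,C] = ((1.25)·(3.5) + (2.25)·(-1.5) + (-2.75)·(-0.5) + (-0.75)·(-1.5)) / 3 = 3.5/3 = 1.1667
  S[C,C] = ((3.5)·(3.5) + (-1.5)·(-1.5) + (-0.5)·(-0.5) + (-1.5)·(-1.5)) / 3 = 17/3 = 5.6667

S is symmetric (S[j,i] = S[i,j]). Assembling:

S = [[2.25, -0.75, -1.5],
 [-0.75, 4.9167, 1.1667],
 [-1.5, 1.1667, 5.6667]]


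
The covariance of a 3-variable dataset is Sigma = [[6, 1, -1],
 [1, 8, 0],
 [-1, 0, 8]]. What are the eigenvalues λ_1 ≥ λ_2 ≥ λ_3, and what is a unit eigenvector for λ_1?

Step 1 — characteristic polynomial p(λ) = det(λI - Sigma) = λ³ - tr·λ² + c_1·λ - det, where tr = trace, c_1 = sum of the principal 2×2 minors, det = det(Sigma):
  tr = 6 + 8 + 8 = 22,
  c_1 = (6·8 - (1)²) + (6·8 - (-1)²) + (8·8 - (0)²) = 47 + 47 + 64 = 158,
  det = 6·(8·8 - (0)²) - (1)·((1)·8 - (0)·(-1)) + (-1)·((1)·(0) - 8·(-1)) = 6·(64) - (1)·(8) + (-1)·(8) = 368.
  So p(λ) = λ³ - 22λ² + 158λ - 368.
Step 2 — look for an integer root (rational root theorem: any rational root is an integer divisor of 368). Testing λ = 8:
  p(8) = 512 - 1408 + 1264 - 368 = 0  ✓
  Dividing out (λ - 8): p(λ) = (λ - 8)(λ² - 14λ + 46).
Step 3 — remaining eigenvalues from the quadratic λ² - 14λ + 46 = 0:
  Δ = 14² - 4·46 = 196 - 184 = 12,  λ = (14 ± √12)/2 = (14 ± 3.4641)/2 ≈ 8.7321 or 5.2679.
  Sorted: λ_1 = 8.7321,  λ_2 = 8,  λ_3 = 5.2679  (check: sum = 22 = tr ✓).

Step 4 — unit eigenvector for λ_1 ≈ 8.7321: v spans the null space of (Sigma - λ_1 I), whose rows are
  r_1 = (-2.7321, 1, -1),  r_2 = (1, -0.7321, 0),  r_3 = (-1, 0, -0.7321).
  v is orthogonal to every row, so take v ∝ r_1 × r_2 = ((1)·(0) - (-1)·(-0.7321), (-1)·(1) - (-2.7321)·(0), (-2.7321)·(-0.7321) - (1)·(1)) ≈ (-0.7321, -1, 1).
  Rescale (multiply by -1 so the first nonzero entry is positive): u = (0.7321, 1, -1).
  ||u|| = √((0.7321)² + (1)² + (-1)²) = √(2.5359) ≈ 1.5925,  v_1 = u/||u|| ≈ (0.4597, 0.628, -0.628) (||v_1|| = 1).

λ_1 = 8.7321,  λ_2 = 8,  λ_3 = 5.2679;  v_1 ≈ (0.4597, 0.628, -0.628)


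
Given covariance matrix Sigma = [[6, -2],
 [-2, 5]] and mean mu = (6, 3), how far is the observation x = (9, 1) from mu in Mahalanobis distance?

Step 1 — centre the observation: (x - mu) = (3, -2).

Step 2 — invert Sigma. det(Sigma) = 6·5 - (-2)² = 26.
  Sigma^{-1} = (1/det) · [[d, -b], [-b, a]] = [[0.1923, 0.0769],
 [0.0769, 0.2308]].

Step 3 — form the quadratic (x - mu)^T · Sigma^{-1} · (x - mu):
  Sigma^{-1} · (x - mu) = (0.4231, -0.2308).
  (x - mu)^T · [Sigma^{-1} · (x - mu)] = (3)·(0.4231) + (-2)·(-0.2308) = 1.7308.

Step 4 — take square root: d = √(1.7308) ≈ 1.3156.

d(x, mu) = √(1.7308) ≈ 1.3156


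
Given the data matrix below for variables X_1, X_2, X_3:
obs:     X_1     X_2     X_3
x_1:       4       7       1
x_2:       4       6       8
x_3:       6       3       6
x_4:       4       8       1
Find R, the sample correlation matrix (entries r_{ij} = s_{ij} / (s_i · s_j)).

Step 1 — column means:
  mean(X_1) = (4 + 4 + 6 + 4) / 4 = 18/4 = 4.5
  mean(X_2) = (7 + 6 + 3 + 8) / 4 = 24/4 = 6
  mean(X_3) = (1 + 8 + 6 + 1) / 4 = 16/4 = 4

Step 2 — sample variances and covariances s[i,j] = (1/(n-1)) · Σ_k (x_{k,i} - mean_i) · (x_{k,j} - mean_j), with n-1 = 3:
  s[X_1,X_1] = ((-0.5)·(-0.5) + (-0.5)·(-0.5) + (1.5)·(1.5) + (-0.5)·(-0.5)) / 3 = 3/3 = 1
  s[X_1,X_2] = ((-0.5)·(1) + (-0.5)·(0) + (1.5)·(-3) + (-0.5)·(2)) / 3 = -6/3 = -2
  s[X_1,X_3] = ((-0.5)·(-3) + (-0.5)·(4) + (1.5)·(2) + (-0.5)·(-3)) / 3 = 4/3 = 1.3333
  s[X_2,X_2] = ((1)·(1) + (0)·(0) + (-3)·(-3) + (2)·(2)) / 3 = 14/3 = 4.6667
  s[X_2,X_3] = ((1)·(-3) + (0)·(4) + (-3)·(2) + (2)·(-3)) / 3 = -15/3 = -5
  s[X_3,X_3] = ((-3)·(-3) + (4)·(4) + (2)·(2) + (-3)·(-3)) / 3 = 38/3 = 12.6667
  Sample standard deviations s_i = √(s[i,i]):
  s(X_1) = √(1) = 1
  s(X_2) = √(4.6667) = 2.1602
  s(X_3) = √(12.6667) = 3.559

Step 3 — r_{ij} = s_{ij} / (s_i · s_j):
  r[X_1,X_1] = 1 (diagonal).
  r[X_1,X_2] = -2 / (1 · 2.1602) = -2 / 2.1602 = -0.9258
  r[X_1,X_3] = 1.3333 / (1 · 3.559) = 1.3333 / 3.559 = 0.3746
  r[X_2,X_2] = 1 (diagonal).
  r[X_2,X_3] = -5 / (2.1602 · 3.559) = -5 / 7.6884 = -0.6503
  r[X_3,X_3] = 1 (diagonal).

R is symmetric with unit diagonal. Assembling:

R = [[1, -0.9258, 0.3746],
 [-0.9258, 1, -0.6503],
 [0.3746, -0.6503, 1]]


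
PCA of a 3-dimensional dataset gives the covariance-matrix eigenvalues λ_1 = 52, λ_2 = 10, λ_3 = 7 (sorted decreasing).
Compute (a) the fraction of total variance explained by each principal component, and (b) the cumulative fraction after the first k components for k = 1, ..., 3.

Step 1 — total variance = trace(Sigma) = Σ λ_i = 52 + 10 + 7 = 69.

Step 2 — fraction explained by component i = λ_i / Σ λ:
  PC1: 52/69 = 0.7536
  PC2: 10/69 = 0.1449
  PC3: 7/69 = 0.1014

Step 3 — cumulative fraction after k components = (λ_1 + ... + λ_k) / Σ λ:
  k = 1: 52/69 = 0.7536
  k = 2: (52 + 10)/69 = 62/69 = 0.8986
  k = 3: (52 + 10 + 7)/69 = 69/69 = 1

Summary (fraction, with percent):

explained: PC1 0.7536 (75.36%), PC2 0.1449 (14.49%), PC3 0.1014 (10.14%);  cumulative: 0.7536, 0.8986, 1


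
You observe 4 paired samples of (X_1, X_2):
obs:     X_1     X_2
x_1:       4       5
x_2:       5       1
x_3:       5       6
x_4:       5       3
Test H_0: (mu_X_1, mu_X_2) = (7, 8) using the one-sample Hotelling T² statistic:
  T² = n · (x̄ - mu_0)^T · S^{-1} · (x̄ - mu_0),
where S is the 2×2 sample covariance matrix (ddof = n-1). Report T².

Step 1 — sample mean vector:
  mean(X_1) = (4 + 5 + 5 + 5) / 4 = 19/4 = 4.75
  mean(X_2) = (5 + 1 + 6 + 3) / 4 = 15/4 = 3.75
  x̄ = (4.75, 3.75),  deviation x̄ - mu_0 = (4.75, 3.75) - (7, 8) = (-2.25, -4.25).

Step 2 — sample covariance matrix, S[i,j] = (1/(n-1)) · Σ_k (x_{k,i} - mean_i) · (x_{k,j} - mean_j), divisor n-1 = 3:
  S[X_1,X_1] = ((-0.75)·(-0.75) + (0.25)·(0.25) + (0.25)·(0.25) + (0.25)·(0.25)) / 3 = 0.75/3 = 0.25
  S[X_1,X_2] = ((-0.75)·(1.25) + (0.25)·(-2.75) + (0.25)·(2.25) + (0.25)·(-0.75)) / 3 = -1.25/3 = -0.4167
  S[X_2,X_2] = ((1.25)·(1.25) + (-2.75)·(-2.75) + (2.25)·(2.25) + (-0.75)·(-0.75)) / 3 = 14.75/3 = 4.9167
  S = [[0.25, -0.4167],
 [-0.4167, 4.9167]].

Step 3 — invert S. det(S) = 0.25·4.9167 - (-0.4167)² = 1.0556.
  S^{-1} = (1/det) · [[d, -b], [-b, a]] = [[4.6579, 0.3947],
 [0.3947, 0.2368]].

Step 4 — quadratic form (x̄ - mu_0)^T · S^{-1} · (x̄ - mu_0):
  S^{-1} · (x̄ - mu_0) = (-12.1579, -1.8947),
  (x̄ - mu_0)^T · [...] = (-2.25)·(-12.1579) + (-4.25)·(-1.8947) = 35.4079.

Step 5 — scale by n: T² = 4 · 35.4079 = 141.6316.

T² ≈ 141.6316


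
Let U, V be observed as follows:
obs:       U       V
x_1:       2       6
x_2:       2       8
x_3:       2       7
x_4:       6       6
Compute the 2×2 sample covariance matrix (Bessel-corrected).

Step 1 — column means:
  mean(U) = (2 + 2 + 2 + 6) / 4 = 12/4 = 3
  mean(V) = (6 + 8 + 7 + 6) / 4 = 27/4 = 6.75

Step 2 — sample covariance S[i,j] = (1/(n-1)) · Σ_k (x_{k,i} - mean_i) · (x_{k,j} - mean_j), with n-1 = 3.
  S[U,U] = ((-1)·(-1) + (-1)·(-1) + (-1)·(-1) + (3)·(3)) / 3 = 12/3 = 4
  S[U,V] = ((-1)·(-0.75) + (-1)·(1.25) + (-1)·(0.25) + (3)·(-0.75)) / 3 = -3/3 = -1
  S[V,V] = ((-0.75)·(-0.75) + (1.25)·(1.25) + (0.25)·(0.25) + (-0.75)·(-0.75)) / 3 = 2.75/3 = 0.9167

S is symmetric (S[j,i] = S[i,j]). Assembling:

S = [[4, -1],
 [-1, 0.9167]]


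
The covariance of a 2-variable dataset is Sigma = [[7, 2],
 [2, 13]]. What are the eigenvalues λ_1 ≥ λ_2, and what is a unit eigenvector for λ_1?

Step 1 — characteristic polynomial of 2×2 Sigma:
  det(Sigma - λI) = λ² - trace · λ + det = 0.
  trace = 7 + 13 = 20, det = 7·13 - (2)² = 87.
Step 2 — discriminant:
  Δ = trace² - 4·det = 400 - 348 = 52.
Step 3 — eigenvalues:
  λ = (trace ± √Δ)/2 = (20 ± 7.2111)/2,
  λ_1 = 13.6056,  λ_2 = 6.3944.

Step 4 — unit eigenvector for λ_1: solve (Sigma - λ_1 I)v = 0. First row:
  (7 - 13.6056)·v_x + (2)·v_y = 0, i.e. (-6.6056)·v_x + (2)·v_y = 0,
  so v ∝ (b, λ_1 - a) = (2, 6.6056) = u.
  ||u|| = √((2)² + (6.6056)²) = √(47.6333) ≈ 6.9017,
  v_1 = u/||u|| ≈ (0.2898, 0.9571) (||v_1|| = 1).

λ_1 = 13.6056,  λ_2 = 6.3944;  v_1 ≈ (0.2898, 0.9571)


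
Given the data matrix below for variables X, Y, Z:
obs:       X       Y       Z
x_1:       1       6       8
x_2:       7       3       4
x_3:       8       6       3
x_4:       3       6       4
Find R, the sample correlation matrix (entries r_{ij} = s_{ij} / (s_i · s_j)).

Step 1 — column means:
  mean(X) = (1 + 7 + 8 + 3) / 4 = 19/4 = 4.75
  mean(Y) = (6 + 3 + 6 + 6) / 4 = 21/4 = 5.25
  mean(Z) = (8 + 4 + 3 + 4) / 4 = 19/4 = 4.75

Step 2 — sample variances and covariances s[i,j] = (1/(n-1)) · Σ_k (x_{k,i} - mean_i) · (x_{k,j} - mean_j), with n-1 = 3:
  s[X,X] = ((-3.75)·(-3.75) + (2.25)·(2.25) + (3.25)·(3.25) + (-1.75)·(-1.75)) / 3 = 32.75/3 = 10.9167
  s[X,Y] = ((-3.75)·(0.75) + (2.25)·(-2.25) + (3.25)·(0.75) + (-1.75)·(0.75)) / 3 = -6.75/3 = -2.25
  s[X,Z] = ((-3.75)·(3.25) + (2.25)·(-0.75) + (3.25)·(-1.75) + (-1.75)·(-0.75)) / 3 = -18.25/3 = -6.0833
  s[Y,Y] = ((0.75)·(0.75) + (-2.25)·(-2.25) + (0.75)·(0.75) + (0.75)·(0.75)) / 3 = 6.75/3 = 2.25
  s[Y,Z] = ((0.75)·(3.25) + (-2.25)·(-0.75) + (0.75)·(-1.75) + (0.75)·(-0.75)) / 3 = 2.25/3 = 0.75
  s[Z,Z] = ((3.25)·(3.25) + (-0.75)·(-0.75) + (-1.75)·(-1.75) + (-0.75)·(-0.75)) / 3 = 14.75/3 = 4.9167
  Sample standard deviations s_i = √(s[i,i]):
  s(X) = √(10.9167) = 3.304
  s(Y) = √(2.25) = 1.5
  s(Z) = √(4.9167) = 2.2174

Step 3 — r_{ij} = s_{ij} / (s_i · s_j):
  r[X,X] = 1 (diagonal).
  r[X,Y] = -2.25 / (3.304 · 1.5) = -2.25 / 4.9561 = -0.454
  r[X,Z] = -6.0833 / (3.304 · 2.2174) = -6.0833 / 7.3262 = -0.8304
  r[Y,Y] = 1 (diagonal).
  r[Y,Z] = 0.75 / (1.5 · 2.2174) = 0.75 / 3.326 = 0.2255
  r[Z,Z] = 1 (diagonal).

R is symmetric with unit diagonal. Assembling:

R = [[1, -0.454, -0.8304],
 [-0.454, 1, 0.2255],
 [-0.8304, 0.2255, 1]]


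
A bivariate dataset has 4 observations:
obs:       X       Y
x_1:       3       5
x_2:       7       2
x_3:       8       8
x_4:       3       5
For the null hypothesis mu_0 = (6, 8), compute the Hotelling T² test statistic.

Step 1 — sample mean vector:
  mean(X) = (3 + 7 + 8 + 3) / 4 = 21/4 = 5.25
  mean(Y) = (5 + 2 + 8 + 5) / 4 = 20/4 = 5
  x̄ = (5.25, 5),  deviation x̄ - mu_0 = (5.25, 5) - (6, 8) = (-0.75, -3).

Step 2 — sample covariance matrix, S[i,j] = (1/(n-1)) · Σ_k (x_{k,i} - mean_i) · (x_{k,j} - mean_j), divisor n-1 = 3:
  S[X,X] = ((-2.25)·(-2.25) + (1.75)·(1.75) + (2.75)·(2.75) + (-2.25)·(-2.25)) / 3 = 20.75/3 = 6.9167
  S[X,Y] = ((-2.25)·(0) + (1.75)·(-3) + (2.75)·(3) + (-2.25)·(0)) / 3 = 3/3 = 1
  S[Y,Y] = ((0)·(0) + (-3)·(-3) + (3)·(3) + (0)·(0)) / 3 = 18/3 = 6
  S = [[6.9167, 1],
 [1, 6]].

Step 3 — invert S. det(S) = 6.9167·6 - (1)² = 40.5.
  S^{-1} = (1/det) · [[d, -b], [-b, a]] = [[0.1481, -0.0247],
 [-0.0247, 0.1708]].

Step 4 — quadratic form (x̄ - mu_0)^T · S^{-1} · (x̄ - mu_0):
  S^{-1} · (x̄ - mu_0) = (-0.037, -0.4938),
  (x̄ - mu_0)^T · [...] = (-0.75)·(-0.037) + (-3)·(-0.4938) = 1.5093.

Step 5 — scale by n: T² = 4 · 1.5093 = 6.037.

T² ≈ 6.037


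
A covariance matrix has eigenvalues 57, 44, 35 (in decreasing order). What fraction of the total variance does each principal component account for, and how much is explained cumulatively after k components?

Step 1 — total variance = trace(Sigma) = Σ λ_i = 57 + 44 + 35 = 136.

Step 2 — fraction explained by component i = λ_i / Σ λ:
  PC1: 57/136 = 0.4191
  PC2: 44/136 = 0.3235
  PC3: 35/136 = 0.2574

Step 3 — cumulative fraction after k components = (λ_1 + ... + λ_k) / Σ λ:
  k = 1: 57/136 = 0.4191
  k = 2: (57 + 44)/136 = 101/136 = 0.7426
  k = 3: (57 + 44 + 35)/136 = 136/136 = 1

Summary (fraction, with percent):

explained: PC1 0.4191 (41.91%), PC2 0.3235 (32.35%), PC3 0.2574 (25.74%);  cumulative: 0.4191, 0.7426, 1


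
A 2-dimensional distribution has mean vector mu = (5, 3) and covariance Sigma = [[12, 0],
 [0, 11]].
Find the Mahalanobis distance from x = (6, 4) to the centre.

Step 1 — centre the observation: (x - mu) = (1, 1).

Step 2 — invert Sigma. det(Sigma) = 12·11 - (0)² = 132.
  Sigma^{-1} = (1/det) · [[d, -b], [-b, a]] = [[0.0833, 0],
 [0, 0.0909]].

Step 3 — form the quadratic (x - mu)^T · Sigma^{-1} · (x - mu):
  Sigma^{-1} · (x - mu) = (0.0833, 0.0909).
  (x - mu)^T · [Sigma^{-1} · (x - mu)] = (1)·(0.0833) + (1)·(0.0909) = 0.1742.

Step 4 — take square root: d = √(0.1742) ≈ 0.4174.

d(x, mu) = √(0.1742) ≈ 0.4174


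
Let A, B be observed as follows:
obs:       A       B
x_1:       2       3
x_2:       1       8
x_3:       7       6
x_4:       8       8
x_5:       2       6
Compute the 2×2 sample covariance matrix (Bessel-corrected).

Step 1 — column means:
  mean(A) = (2 + 1 + 7 + 8 + 2) / 5 = 20/5 = 4
  mean(B) = (3 + 8 + 6 + 8 + 6) / 5 = 31/5 = 6.2

Step 2 — sample covariance S[i,j] = (1/(n-1)) · Σ_k (x_{k,i} - mean_i) · (x_{k,j} - mean_j), with n-1 = 4.
  S[A,A] = ((-2)·(-2) + (-3)·(-3) + (3)·(3) + (4)·(4) + (-2)·(-2)) / 4 = 42/4 = 10.5
  S[A,B] = ((-2)·(-3.2) + (-3)·(1.8) + (3)·(-0.2) + (4)·(1.8) + (-2)·(-0.2)) / 4 = 8/4 = 2
  S[B,B] = ((-3.2)·(-3.2) + (1.8)·(1.8) + (-0.2)·(-0.2) + (1.8)·(1.8) + (-0.2)·(-0.2)) / 4 = 16.8/4 = 4.2

S is symmetric (S[j,i] = S[i,j]). Assembling:

S = [[10.5, 2],
 [2, 4.2]]


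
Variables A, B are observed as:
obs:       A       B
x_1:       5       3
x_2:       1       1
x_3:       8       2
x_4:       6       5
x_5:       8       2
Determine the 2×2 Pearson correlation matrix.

Step 1 — column means:
  mean(A) = (5 + 1 + 8 + 6 + 8) / 5 = 28/5 = 5.6
  mean(B) = (3 + 1 + 2 + 5 + 2) / 5 = 13/5 = 2.6

Step 2 — sample variances and covariances s[i,j] = (1/(n-1)) · Σ_k (x_{k,i} - mean_i) · (x_{k,j} - mean_j), with n-1 = 4:
  s[A,A] = ((-0.6)·(-0.6) + (-4.6)·(-4.6) + (2.4)·(2.4) + (0.4)·(0.4) + (2.4)·(2.4)) / 4 = 33.2/4 = 8.3
  s[A,B] = ((-0.6)·(0.4) + (-4.6)·(-1.6) + (2.4)·(-0.6) + (0.4)·(2.4) + (2.4)·(-0.6)) / 4 = 5.2/4 = 1.3
  s[B,B] = ((0.4)·(0.4) + (-1.6)·(-1.6) + (-0.6)·(-0.6) + (2.4)·(2.4) + (-0.6)·(-0.6)) / 4 = 9.2/4 = 2.3
  Sample standard deviations s_i = √(s[i,i]):
  s(A) = √(8.3) = 2.881
  s(B) = √(2.3) = 1.5166

Step 3 — r_{ij} = s_{ij} / (s_i · s_j):
  r[A,A] = 1 (diagonal).
  r[A,B] = 1.3 / (2.881 · 1.5166) = 1.3 / 4.3692 = 0.2975
  r[B,B] = 1 (diagonal).

R is symmetric with unit diagonal. Assembling:

R = [[1, 0.2975],
 [0.2975, 1]]


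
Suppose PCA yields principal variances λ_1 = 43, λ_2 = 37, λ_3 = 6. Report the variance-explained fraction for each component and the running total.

Step 1 — total variance = trace(Sigma) = Σ λ_i = 43 + 37 + 6 = 86.

Step 2 — fraction explained by component i = λ_i / Σ λ:
  PC1: 43/86 = 0.5
  PC2: 37/86 = 0.4302
  PC3: 6/86 = 0.0698

Step 3 — cumulative fraction after k components = (λ_1 + ... + λ_k) / Σ λ:
  k = 1: 43/86 = 0.5
  k = 2: (43 + 37)/86 = 80/86 = 0.9302
  k = 3: (43 + 37 + 6)/86 = 86/86 = 1

Summary (fraction, with percent):

explained: PC1 0.5 (50%), PC2 0.4302 (43.02%), PC3 0.0698 (6.98%);  cumulative: 0.5, 0.9302, 1


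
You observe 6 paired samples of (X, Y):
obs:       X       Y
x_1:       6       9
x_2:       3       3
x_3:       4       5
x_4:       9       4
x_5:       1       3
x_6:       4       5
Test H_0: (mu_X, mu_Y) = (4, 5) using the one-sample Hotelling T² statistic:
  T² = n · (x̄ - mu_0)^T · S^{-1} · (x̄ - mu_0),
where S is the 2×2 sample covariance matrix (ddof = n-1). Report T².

Step 1 — sample mean vector:
  mean(X) = (6 + 3 + 4 + 9 + 1 + 4) / 6 = 27/6 = 4.5
  mean(Y) = (9 + 3 + 5 + 4 + 3 + 5) / 6 = 29/6 = 4.8333
  x̄ = (4.5, 4.8333),  deviation x̄ - mu_0 = (4.5, 4.8333) - (4, 5) = (0.5, -0.1667).

Step 2 — sample covariance matrix, S[i,j] = (1/(n-1)) · Σ_k (x_{k,i} - mean_i) · (x_{k,j} - mean_j), divisor n-1 = 5:
  S[X,X] = ((1.5)·(1.5) + (-1.5)·(-1.5) + (-0.5)·(-0.5) + (4.5)·(4.5) + (-3.5)·(-3.5) + (-0.5)·(-0.5)) / 5 = 37.5/5 = 7.5
  S[X,Y] = ((1.5)·(4.1667) + (-1.5)·(-1.8333) + (-0.5)·(0.1667) + (4.5)·(-0.8333) + (-3.5)·(-1.8333) + (-0.5)·(0.1667)) / 5 = 11.5/5 = 2.3
  S[Y,Y] = ((4.1667)·(4.1667) + (-1.8333)·(-1.8333) + (0.1667)·(0.1667) + (-0.8333)·(-0.8333) + (-1.8333)·(-1.8333) + (0.1667)·(0.1667)) / 5 = 24.8333/5 = 4.9667
  S = [[7.5, 2.3],
 [2.3, 4.9667]].

Step 3 — invert S. det(S) = 7.5·4.9667 - (2.3)² = 31.96.
  S^{-1} = (1/det) · [[d, -b], [-b, a]] = [[0.1554, -0.072],
 [-0.072, 0.2347]].

Step 4 — quadratic form (x̄ - mu_0)^T · S^{-1} · (x̄ - mu_0):
  S^{-1} · (x̄ - mu_0) = (0.0897, -0.0751),
  (x̄ - mu_0)^T · [...] = (0.5)·(0.0897) + (-0.1667)·(-0.0751) = 0.0574.

Step 5 — scale by n: T² = 6 · 0.0574 = 0.3442.

T² ≈ 0.3442


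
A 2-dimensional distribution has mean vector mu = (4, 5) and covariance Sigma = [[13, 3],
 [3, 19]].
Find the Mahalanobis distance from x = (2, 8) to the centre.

Step 1 — centre the observation: (x - mu) = (-2, 3).

Step 2 — invert Sigma. det(Sigma) = 13·19 - (3)² = 238.
  Sigma^{-1} = (1/det) · [[d, -b], [-b, a]] = [[0.0798, -0.0126],
 [-0.0126, 0.0546]].

Step 3 — form the quadratic (x - mu)^T · Sigma^{-1} · (x - mu):
  Sigma^{-1} · (x - mu) = (-0.1975, 0.1891).
  (x - mu)^T · [Sigma^{-1} · (x - mu)] = (-2)·(-0.1975) + (3)·(0.1891) = 0.9622.

Step 4 — take square root: d = √(0.9622) ≈ 0.9809.

d(x, mu) = √(0.9622) ≈ 0.9809


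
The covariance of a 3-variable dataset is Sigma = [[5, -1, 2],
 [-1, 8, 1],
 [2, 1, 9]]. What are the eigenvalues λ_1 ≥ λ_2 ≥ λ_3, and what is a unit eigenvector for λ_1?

Step 1 — characteristic polynomial p(λ) = det(λI - Sigma) = λ³ - tr·λ² + c_1·λ - det, where tr = trace, c_1 = sum of the principal 2×2 minors, det = det(Sigma):
  tr = 5 + 8 + 9 = 22,
  c_1 = (5·8 - (-1)²) + (5·9 - (2)²) + (8·9 - (1)²) = 39 + 41 + 71 = 151,
  det = 5·(8·9 - (1)²) - (-1)·((-1)·9 - (1)·(2)) + (2)·((-1)·(1) - 8·(2)) = 5·(71) - (-1)·(-11) + (2)·(-17) = 310.
  So p(λ) = λ³ - 22λ² + 151λ - 310.
Step 2 — look for an integer root (rational root theorem: any rational root is an integer divisor of 310). Testing λ = 10:
  p(10) = 1000 - 2200 + 1510 - 310 = 0  ✓
  Dividing out (λ - 10): p(λ) = (λ - 10)(λ² - 12λ + 31).
Step 3 — remaining eigenvalues from the quadratic λ² - 12λ + 31 = 0:
  Δ = 12² - 4·31 = 144 - 124 = 20,  λ = (12 ± √20)/2 = (12 ± 4.4721)/2 ≈ 8.2361 or 3.7639.
  Sorted: λ_1 = 10,  λ_2 = 8.2361,  λ_3 = 3.7639  (check: sum = 22 = tr ✓).

Step 4 — unit eigenvector for λ_1 = 10: v spans the null space of (Sigma - λ_1 I), whose rows are
  r_1 = (-5, -1, 2),  r_2 = (-1, -2, 1),  r_3 = (2, 1, -1).
  v is orthogonal to every row, so take v ∝ r_1 × r_2 = ((-1)·(1) - (2)·(-2), (2)·(-1) - (-5)·(1), (-5)·(-2) - (-1)·(-1)) = (3, 3, 9).
  Rescale (divide by 3): u = (1, 1, 3).
  ||u|| = √((1)² + (1)² + (3)²) = √(11) ≈ 3.3166,  v_1 = u/||u|| ≈ (0.3015, 0.3015, 0.9045) (||v_1|| = 1).

λ_1 = 10,  λ_2 = 8.2361,  λ_3 = 3.7639;  v_1 ≈ (0.3015, 0.3015, 0.9045)


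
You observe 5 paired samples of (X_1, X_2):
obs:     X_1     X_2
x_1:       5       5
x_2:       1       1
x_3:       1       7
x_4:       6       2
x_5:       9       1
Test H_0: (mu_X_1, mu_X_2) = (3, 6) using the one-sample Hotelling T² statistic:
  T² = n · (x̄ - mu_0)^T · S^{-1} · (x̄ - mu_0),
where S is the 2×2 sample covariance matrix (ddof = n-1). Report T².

Step 1 — sample mean vector:
  mean(X_1) = (5 + 1 + 1 + 6 + 9) / 5 = 22/5 = 4.4
  mean(X_2) = (5 + 1 + 7 + 2 + 1) / 5 = 16/5 = 3.2
  x̄ = (4.4, 3.2),  deviation x̄ - mu_0 = (4.4, 3.2) - (3, 6) = (1.4, -2.8).

Step 2 — sample covariance matrix, S[i,j] = (1/(n-1)) · Σ_k (x_{k,i} - mean_i) · (x_{k,j} - mean_j), divisor n-1 = 4:
  S[X_1,X_1] = ((0.6)·(0.6) + (-3.4)·(-3.4) + (-3.4)·(-3.4) + (1.6)·(1.6) + (4.6)·(4.6)) / 4 = 47.2/4 = 11.8
  S[X_1,X_2] = ((0.6)·(1.8) + (-3.4)·(-2.2) + (-3.4)·(3.8) + (1.6)·(-1.2) + (4.6)·(-2.2)) / 4 = -16.4/4 = -4.1
  S[X_2,X_2] = ((1.8)·(1.8) + (-2.2)·(-2.2) + (3.8)·(3.8) + (-1.2)·(-1.2) + (-2.2)·(-2.2)) / 4 = 28.8/4 = 7.2
  S = [[11.8, -4.1],
 [-4.1, 7.2]].

Step 3 — invert S. det(S) = 11.8·7.2 - (-4.1)² = 68.15.
  S^{-1} = (1/det) · [[d, -b], [-b, a]] = [[0.1056, 0.0602],
 [0.0602, 0.1731]].

Step 4 — quadratic form (x̄ - mu_0)^T · S^{-1} · (x̄ - mu_0):
  S^{-1} · (x̄ - mu_0) = (-0.0205, -0.4006),
  (x̄ - mu_0)^T · [...] = (1.4)·(-0.0205) + (-2.8)·(-0.4006) = 1.0929.

Step 5 — scale by n: T² = 5 · 1.0929 = 5.4644.

T² ≈ 5.4644


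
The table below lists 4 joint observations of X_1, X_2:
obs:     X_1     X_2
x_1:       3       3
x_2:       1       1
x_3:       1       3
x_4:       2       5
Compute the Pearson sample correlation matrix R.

Step 1 — column means:
  mean(X_1) = (3 + 1 + 1 + 2) / 4 = 7/4 = 1.75
  mean(X_2) = (3 + 1 + 3 + 5) / 4 = 12/4 = 3

Step 2 — sample variances and covariances s[i,j] = (1/(n-1)) · Σ_k (x_{k,i} - mean_i) · (x_{k,j} - mean_j), with n-1 = 3:
  s[X_1,X_1] = ((1.25)·(1.25) + (-0.75)·(-0.75) + (-0.75)·(-0.75) + (0.25)·(0.25)) / 3 = 2.75/3 = 0.9167
  s[X_1,X_2] = ((1.25)·(0) + (-0.75)·(-2) + (-0.75)·(0) + (0.25)·(2)) / 3 = 2/3 = 0.6667
  s[X_2,X_2] = ((0)·(0) + (-2)·(-2) + (0)·(0) + (2)·(2)) / 3 = 8/3 = 2.6667
  Sample standard deviations s_i = √(s[i,i]):
  s(X_1) = √(0.9167) = 0.9574
  s(X_2) = √(2.6667) = 1.633

Step 3 — r_{ij} = s_{ij} / (s_i · s_j):
  r[X_1,X_1] = 1 (diagonal).
  r[X_1,X_2] = 0.6667 / (0.9574 · 1.633) = 0.6667 / 1.5635 = 0.4264
  r[X_2,X_2] = 1 (diagonal).

R is symmetric with unit diagonal. Assembling:

R = [[1, 0.4264],
 [0.4264, 1]]


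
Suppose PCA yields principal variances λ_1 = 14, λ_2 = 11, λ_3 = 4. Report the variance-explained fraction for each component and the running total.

Step 1 — total variance = trace(Sigma) = Σ λ_i = 14 + 11 + 4 = 29.

Step 2 — fraction explained by component i = λ_i / Σ λ:
  PC1: 14/29 = 0.4828
  PC2: 11/29 = 0.3793
  PC3: 4/29 = 0.1379

Step 3 — cumulative fraction after k components = (λ_1 + ... + λ_k) / Σ λ:
  k = 1: 14/29 = 0.4828
  k = 2: (14 + 11)/29 = 25/29 = 0.8621
  k = 3: (14 + 11 + 4)/29 = 29/29 = 1

Summary (fraction, with percent):

explained: PC1 0.4828 (48.28%), PC2 0.3793 (37.93%), PC3 0.1379 (13.79%);  cumulative: 0.4828, 0.8621, 1


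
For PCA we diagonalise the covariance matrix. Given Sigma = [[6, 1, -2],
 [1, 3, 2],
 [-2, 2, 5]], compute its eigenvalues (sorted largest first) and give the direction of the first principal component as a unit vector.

Step 1 — characteristic polynomial p(λ) = det(λI - Sigma) = λ³ - tr·λ² + c_1·λ - det, where tr = trace, c_1 = sum of the principal 2×2 minors, det = det(Sigma):
  tr = 6 + 3 + 5 = 14,
  c_1 = (6·3 - (1)²) + (6·5 - (-2)²) + (3·5 - (2)²) = 17 + 26 + 11 = 54,
  det = 6·(3·5 - (2)²) - (1)·((1)·5 - (2)·(-2)) + (-2)·((1)·(2) - 3·(-2)) = 6·(11) - (1)·(9) + (-2)·(8) = 41.
  So p(λ) = λ³ - 14λ² + 54λ - 41.
Step 2 — look for an integer root (rational root theorem: any rational root is an integer divisor of 41). Testing λ = 1:
  p(1) = 1 - 14 + 54 - 41 = 0  ✓
  Dividing out (λ - 1): p(λ) = (λ - 1)(λ² - 13λ + 41).
Step 3 — remaining eigenvalues from the quadratic λ² - 13λ + 41 = 0:
  Δ = 13² - 4·41 = 169 - 164 = 5,  λ = (13 ± √5)/2 = (13 ± 2.2361)/2 ≈ 7.618 or 5.382.
  Sorted: λ_1 = 7.618,  λ_2 = 5.382,  λ_3 = 1  (check: sum = 14 = tr ✓).

Step 4 — unit eigenvector for λ_1 ≈ 7.618: v spans the null space of (Sigma - λ_1 I), whose rows are
  r_1 = (-1.618, 1, -2),  r_2 = (1, -4.618, 2),  r_3 = (-2, 2, -2.618).
  v is orthogonal to every row, so take v ∝ r_1 × r_2 = ((1)·(2) - (-2)·(-4.618), (-2)·(1) - (-1.618)·(2), (-1.618)·(-4.618) - (1)·(1)) ≈ (-7.2361, 1.2361, 6.4721).
  Rescale (multiply by -1 so the first nonzero entry is positive): u = (7.2361, -1.2361, -6.4721).
  ||u|| = √((7.2361)² + (-1.2361)² + (-6.4721)²) = √(95.7771) ≈ 9.7866,  v_1 = u/||u|| ≈ (0.7394, -0.1263, -0.6613) (||v_1|| = 1).

λ_1 = 7.618,  λ_2 = 5.382,  λ_3 = 1;  v_1 ≈ (0.7394, -0.1263, -0.6613)


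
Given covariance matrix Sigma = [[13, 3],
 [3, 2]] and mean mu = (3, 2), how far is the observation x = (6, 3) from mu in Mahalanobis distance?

Step 1 — centre the observation: (x - mu) = (3, 1).

Step 2 — invert Sigma. det(Sigma) = 13·2 - (3)² = 17.
  Sigma^{-1} = (1/det) · [[d, -b], [-b, a]] = [[0.1176, -0.1765],
 [-0.1765, 0.7647]].

Step 3 — form the quadratic (x - mu)^T · Sigma^{-1} · (x - mu):
  Sigma^{-1} · (x - mu) = (0.1765, 0.2353).
  (x - mu)^T · [Sigma^{-1} · (x - mu)] = (3)·(0.1765) + (1)·(0.2353) = 0.7647.

Step 4 — take square root: d = √(0.7647) ≈ 0.8745.

d(x, mu) = √(0.7647) ≈ 0.8745


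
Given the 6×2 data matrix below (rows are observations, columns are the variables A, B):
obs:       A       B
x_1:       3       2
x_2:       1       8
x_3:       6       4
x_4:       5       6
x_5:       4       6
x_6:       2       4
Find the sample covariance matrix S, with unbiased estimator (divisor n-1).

Step 1 — column means:
  mean(A) = (3 + 1 + 6 + 5 + 4 + 2) / 6 = 21/6 = 3.5
  mean(B) = (2 + 8 + 4 + 6 + 6 + 4) / 6 = 30/6 = 5

Step 2 — sample covariance S[i,j] = (1/(n-1)) · Σ_k (x_{k,i} - mean_i) · (x_{k,j} - mean_j), with n-1 = 5.
  S[A,A] = ((-0.5)·(-0.5) + (-2.5)·(-2.5) + (2.5)·(2.5) + (1.5)·(1.5) + (0.5)·(0.5) + (-1.5)·(-1.5)) / 5 = 17.5/5 = 3.5
  S[A,B] = ((-0.5)·(-3) + (-2.5)·(3) + (2.5)·(-1) + (1.5)·(1) + (0.5)·(1) + (-1.5)·(-1)) / 5 = -5/5 = -1
  S[B,B] = ((-3)·(-3) + (3)·(3) + (-1)·(-1) + (1)·(1) + (1)·(1) + (-1)·(-1)) / 5 = 22/5 = 4.4

S is symmetric (S[j,i] = S[i,j]). Assembling:

S = [[3.5, -1],
 [-1, 4.4]]


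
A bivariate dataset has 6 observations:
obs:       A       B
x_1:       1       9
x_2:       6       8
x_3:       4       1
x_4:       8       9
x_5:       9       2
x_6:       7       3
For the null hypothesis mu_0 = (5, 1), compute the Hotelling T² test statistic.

Step 1 — sample mean vector:
  mean(A) = (1 + 6 + 4 + 8 + 9 + 7) / 6 = 35/6 = 5.8333
  mean(B) = (9 + 8 + 1 + 9 + 2 + 3) / 6 = 32/6 = 5.3333
  x̄ = (5.8333, 5.3333),  deviation x̄ - mu_0 = (5.8333, 5.3333) - (5, 1) = (0.8333, 4.3333).

Step 2 — sample covariance matrix, S[i,j] = (1/(n-1)) · Σ_k (x_{k,i} - mean_i) · (x_{k,j} - mean_j), divisor n-1 = 5:
  S[A,A] = ((-4.8333)·(-4.8333) + (0.1667)·(0.1667) + (-1.8333)·(-1.8333) + (2.1667)·(2.1667) + (3.1667)·(3.1667) + (1.1667)·(1.1667)) / 5 = 42.8333/5 = 8.5667
  S[A,B] = ((-4.8333)·(3.6667) + (0.1667)·(2.6667) + (-1.8333)·(-4.3333) + (2.1667)·(3.6667) + (3.1667)·(-3.3333) + (1.1667)·(-2.3333)) / 5 = -14.6667/5 = -2.9333
  S[B,B] = ((3.6667)·(3.6667) + (2.6667)·(2.6667) + (-4.3333)·(-4.3333) + (3.6667)·(3.6667) + (-3.3333)·(-3.3333) + (-2.3333)·(-2.3333)) / 5 = 69.3333/5 = 13.8667
  S = [[8.5667, -2.9333],
 [-2.9333, 13.8667]].

Step 3 — invert S. det(S) = 8.5667·13.8667 - (-2.9333)² = 110.1867.
  S^{-1} = (1/det) · [[d, -b], [-b, a]] = [[0.1258, 0.0266],
 [0.0266, 0.0777]].

Step 4 — quadratic form (x̄ - mu_0)^T · S^{-1} · (x̄ - mu_0):
  S^{-1} · (x̄ - mu_0) = (0.2202, 0.3591),
  (x̄ - mu_0)^T · [...] = (0.8333)·(0.2202) + (4.3333)·(0.3591) = 1.7396.

Step 5 — scale by n: T² = 6 · 1.7396 = 10.4374.

T² ≈ 10.4374


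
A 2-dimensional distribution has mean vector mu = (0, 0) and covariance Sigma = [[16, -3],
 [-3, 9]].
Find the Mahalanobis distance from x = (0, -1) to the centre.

Step 1 — centre the observation: (x - mu) = (0, -1).

Step 2 — invert Sigma. det(Sigma) = 16·9 - (-3)² = 135.
  Sigma^{-1} = (1/det) · [[d, -b], [-b, a]] = [[0.0667, 0.0222],
 [0.0222, 0.1185]].

Step 3 — form the quadratic (x - mu)^T · Sigma^{-1} · (x - mu):
  Sigma^{-1} · (x - mu) = (-0.0222, -0.1185).
  (x - mu)^T · [Sigma^{-1} · (x - mu)] = (0)·(-0.0222) + (-1)·(-0.1185) = 0.1185.

Step 4 — take square root: d = √(0.1185) ≈ 0.3443.

d(x, mu) = √(0.1185) ≈ 0.3443


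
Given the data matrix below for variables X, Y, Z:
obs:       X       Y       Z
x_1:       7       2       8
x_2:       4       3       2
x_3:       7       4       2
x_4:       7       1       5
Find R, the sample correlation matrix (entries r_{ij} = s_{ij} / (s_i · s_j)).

Step 1 — column means:
  mean(X) = (7 + 4 + 7 + 7) / 4 = 25/4 = 6.25
  mean(Y) = (2 + 3 + 4 + 1) / 4 = 10/4 = 2.5
  mean(Z) = (8 + 2 + 2 + 5) / 4 = 17/4 = 4.25

Step 2 — sample variances and covariances s[i,j] = (1/(n-1)) · Σ_k (x_{k,i} - mean_i) · (x_{k,j} - mean_j), with n-1 = 3:
  s[X,X] = ((0.75)·(0.75) + (-2.25)·(-2.25) + (0.75)·(0.75) + (0.75)·(0.75)) / 3 = 6.75/3 = 2.25
  s[X,Y] = ((0.75)·(-0.5) + (-2.25)·(0.5) + (0.75)·(1.5) + (0.75)·(-1.5)) / 3 = -1.5/3 = -0.5
  s[X,Z] = ((0.75)·(3.75) + (-2.25)·(-2.25) + (0.75)·(-2.25) + (0.75)·(0.75)) / 3 = 6.75/3 = 2.25
  s[Y,Y] = ((-0.5)·(-0.5) + (0.5)·(0.5) + (1.5)·(1.5) + (-1.5)·(-1.5)) / 3 = 5/3 = 1.6667
  s[Y,Z] = ((-0.5)·(3.75) + (0.5)·(-2.25) + (1.5)·(-2.25) + (-1.5)·(0.75)) / 3 = -7.5/3 = -2.5
  s[Z,Z] = ((3.75)·(3.75) + (-2.25)·(-2.25) + (-2.25)·(-2.25) + (0.75)·(0.75)) / 3 = 24.75/3 = 8.25
  Sample standard deviations s_i = √(s[i,i]):
  s(X) = √(2.25) = 1.5
  s(Y) = √(1.6667) = 1.291
  s(Z) = √(8.25) = 2.8723

Step 3 — r_{ij} = s_{ij} / (s_i · s_j):
  r[X,X] = 1 (diagonal).
  r[X,Y] = -0.5 / (1.5 · 1.291) = -0.5 / 1.9365 = -0.2582
  r[X,Z] = 2.25 / (1.5 · 2.8723) = 2.25 / 4.3084 = 0.5222
  r[Y,Y] = 1 (diagonal).
  r[Y,Z] = -2.5 / (1.291 · 2.8723) = -2.5 / 3.7081 = -0.6742
  r[Z,Z] = 1 (diagonal).

R is symmetric with unit diagonal. Assembling:

R = [[1, -0.2582, 0.5222],
 [-0.2582, 1, -0.6742],
 [0.5222, -0.6742, 1]]
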